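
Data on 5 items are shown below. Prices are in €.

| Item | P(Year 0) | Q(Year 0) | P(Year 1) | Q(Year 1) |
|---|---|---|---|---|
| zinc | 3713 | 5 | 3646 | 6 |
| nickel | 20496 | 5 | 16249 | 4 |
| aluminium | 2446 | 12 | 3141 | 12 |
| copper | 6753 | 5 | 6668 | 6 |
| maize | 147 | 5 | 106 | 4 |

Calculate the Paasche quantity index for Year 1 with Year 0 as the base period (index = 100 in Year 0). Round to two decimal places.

96.47

Paasche quantity index uses current-period prices as weights.
ΣP(Year 1)·Q(Year 1) = 3646×6 + 16249×4 + 3141×12 + 6668×6 + 106×4 = 21876 + 64996 + 37692 + 40008 + 424 = 164996
ΣP(Year 1)·Q(Year 0) = 3646×5 + 16249×5 + 3141×12 + 6668×5 + 106×5 = 18230 + 81245 + 37692 + 33340 + 530 = 171037
Index = 164996 / 171037 × 100 = 96.4680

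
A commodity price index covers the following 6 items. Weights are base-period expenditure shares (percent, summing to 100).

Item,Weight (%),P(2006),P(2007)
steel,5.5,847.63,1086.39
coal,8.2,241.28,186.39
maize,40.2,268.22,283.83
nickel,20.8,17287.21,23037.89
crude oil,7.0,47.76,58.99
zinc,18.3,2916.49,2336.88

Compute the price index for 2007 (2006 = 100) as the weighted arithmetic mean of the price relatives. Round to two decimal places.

106.95

steel: 5.5 × (1086.39/847.63) = 5.5 × 1.281680 = 7.0492
coal: 8.2 × (186.39/241.28) = 8.2 × 0.772505 = 6.3345
maize: 40.2 × (283.83/268.22) = 40.2 × 1.058198 = 42.5396
nickel: 20.8 × (23037.89/17287.21) = 20.8 × 1.332655 = 27.7192
crude oil: 7.0 × (58.99/47.76) = 7.0 × 1.235134 = 8.6459
zinc: 18.3 × (2336.88/2916.49) = 18.3 × 0.801265 = 14.6631
Index = Σ wᵢ·(p₁ᵢ/p₀ᵢ) = 7.0492 + 6.3345 + 42.5396 + 27.7192 + 8.6459 + 14.6631 = 106.9517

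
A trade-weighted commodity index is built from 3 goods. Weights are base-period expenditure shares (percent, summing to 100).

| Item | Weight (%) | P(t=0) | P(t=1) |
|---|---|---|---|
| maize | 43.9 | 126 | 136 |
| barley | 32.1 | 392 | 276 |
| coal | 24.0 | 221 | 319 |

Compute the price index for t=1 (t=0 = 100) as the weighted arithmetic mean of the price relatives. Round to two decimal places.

104.63

maize: 43.9 × (136/126) = 43.9 × 1.079365 = 47.3841
barley: 32.1 × (276/392) = 32.1 × 0.704082 = 22.6010
coal: 24.0 × (319/221) = 24.0 × 1.443439 = 34.6425
Index = Σ wᵢ·(p₁ᵢ/p₀ᵢ) = 47.3841 + 22.6010 + 34.6425 = 104.6277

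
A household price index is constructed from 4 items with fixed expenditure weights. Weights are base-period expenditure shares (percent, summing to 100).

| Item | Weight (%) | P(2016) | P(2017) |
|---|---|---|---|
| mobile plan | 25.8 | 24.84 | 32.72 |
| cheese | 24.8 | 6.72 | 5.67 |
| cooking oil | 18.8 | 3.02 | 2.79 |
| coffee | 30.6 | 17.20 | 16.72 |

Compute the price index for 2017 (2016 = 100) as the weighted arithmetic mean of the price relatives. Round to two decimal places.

mobile plan: 25.8 × (32.72/24.84) = 25.8 × 1.317230 = 33.9845
cheese: 24.8 × (5.67/6.72) = 24.8 × 0.843750 = 20.9250
cooking oil: 18.8 × (2.79/3.02) = 18.8 × 0.923841 = 17.3682
coffee: 30.6 × (16.72/17.20) = 30.6 × 0.972093 = 29.7460
Index = Σ wᵢ·(p₁ᵢ/p₀ᵢ) = 33.9845 + 20.9250 + 17.3682 + 29.7460 = 102.0238

102.02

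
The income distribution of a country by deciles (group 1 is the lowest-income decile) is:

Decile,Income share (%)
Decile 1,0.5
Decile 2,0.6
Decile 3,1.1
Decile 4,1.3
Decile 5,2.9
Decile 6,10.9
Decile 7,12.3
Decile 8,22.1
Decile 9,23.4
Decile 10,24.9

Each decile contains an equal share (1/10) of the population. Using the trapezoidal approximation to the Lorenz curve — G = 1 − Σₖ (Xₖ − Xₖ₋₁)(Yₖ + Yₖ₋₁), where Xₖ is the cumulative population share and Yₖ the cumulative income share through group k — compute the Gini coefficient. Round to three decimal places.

0.525

Cumulative income shares Yₖ: 0.0050, 0.0110, 0.0220, 0.0350, 0.0640, 0.1730, 0.2960, 0.5170, 0.7510, 1.0000
Σ (Xₖ−Xₖ₋₁)(Yₖ+Yₖ₋₁) = (1/10)(0.0050+0.0000) + (1/10)(0.0110+0.0050) + (1/10)(0.0220+0.0110) + (1/10)(0.0350+0.0220) + (1/10)(0.0640+0.0350) + (1/10)(0.1730+0.0640) + (1/10)(0.2960+0.1730) + (1/10)(0.5170+0.2960) + (1/10)(0.7510+0.5170) + (1/10)(1.0000+0.7510)
  = 0.0005 + 0.0016 + 0.0033 + 0.0057 + 0.0099 + 0.0237 + 0.0469 + 0.0813 + 0.1268 + 0.1751 = 0.4748
G = 1 − 0.4748 = 0.5252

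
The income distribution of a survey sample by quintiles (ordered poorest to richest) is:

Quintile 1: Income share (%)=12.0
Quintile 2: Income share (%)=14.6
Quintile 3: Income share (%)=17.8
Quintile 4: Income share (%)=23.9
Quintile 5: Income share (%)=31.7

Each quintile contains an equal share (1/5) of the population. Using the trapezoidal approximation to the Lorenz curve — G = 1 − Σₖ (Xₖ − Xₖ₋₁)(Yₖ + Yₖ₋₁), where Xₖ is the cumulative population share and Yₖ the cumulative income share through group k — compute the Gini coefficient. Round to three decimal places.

0.195

Cumulative income shares Yₖ: 0.1200, 0.2660, 0.4440, 0.6830, 1.0000
Σ (Xₖ−Xₖ₋₁)(Yₖ+Yₖ₋₁) = (1/5)(0.1200+0.0000) + (1/5)(0.2660+0.1200) + (1/5)(0.4440+0.2660) + (1/5)(0.6830+0.4440) + (1/5)(1.0000+0.6830)
  = 0.0240 + 0.0772 + 0.1420 + 0.2254 + 0.3366 = 0.8052
G = 1 − 0.8052 = 0.1948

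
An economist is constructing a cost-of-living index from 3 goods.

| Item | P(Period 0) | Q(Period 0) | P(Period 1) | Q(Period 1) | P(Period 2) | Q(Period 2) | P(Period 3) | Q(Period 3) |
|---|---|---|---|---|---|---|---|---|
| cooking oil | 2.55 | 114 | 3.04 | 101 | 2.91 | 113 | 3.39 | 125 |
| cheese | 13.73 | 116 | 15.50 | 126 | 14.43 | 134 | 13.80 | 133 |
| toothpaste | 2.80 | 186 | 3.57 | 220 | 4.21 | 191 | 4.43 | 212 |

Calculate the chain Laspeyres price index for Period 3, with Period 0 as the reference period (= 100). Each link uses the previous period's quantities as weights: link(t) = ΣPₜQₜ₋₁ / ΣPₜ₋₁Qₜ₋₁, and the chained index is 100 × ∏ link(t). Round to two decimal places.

117.00

Link Period 0→Period 1:
ΣP(Period 1)Q(Period 0) = 3.04×114 + 15.50×116 + 3.57×186 = 346.56 + 1798 + 664.02 = 2808.58
ΣP(Period 0)Q(Period 0) = 2.55×114 + 13.73×116 + 2.80×186 = 290.7 + 1592.68 + 520.8 = 2404.18
link = 2808.58/2404.18 = 1.168207
Link Period 1→Period 2:
ΣP(Period 2)Q(Period 1) = 2.91×101 + 14.43×126 + 4.21×220 = 293.91 + 1818.18 + 926.2 = 3038.29
ΣP(Period 1)Q(Period 1) = 3.04×101 + 15.50×126 + 3.57×220 = 307.04 + 1953 + 785.4 = 3045.44
link = 3038.29/3045.44 = 0.997652
Link Period 2→Period 3:
ΣP(Period 3)Q(Period 2) = 3.39×113 + 13.80×134 + 4.43×191 = 383.07 + 1849.2 + 846.13 = 3078.4
ΣP(Period 2)Q(Period 2) = 2.91×113 + 14.43×134 + 4.21×191 = 328.83 + 1933.62 + 804.11 = 3066.56
link = 3078.4/3066.56 = 1.003861
Chained index = 100 × 1.168207 × 0.997652 × 1.003861 = 116.9964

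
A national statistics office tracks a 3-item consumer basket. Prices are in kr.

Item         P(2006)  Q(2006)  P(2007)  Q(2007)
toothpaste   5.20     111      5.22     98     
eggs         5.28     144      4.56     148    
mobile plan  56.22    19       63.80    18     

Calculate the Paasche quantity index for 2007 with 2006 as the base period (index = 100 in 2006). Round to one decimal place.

95.4

Paasche quantity index uses current-period prices as weights.
ΣP(2007)·Q(2007) = 5.22×98 + 4.56×148 + 63.80×18 = 511.56 + 674.88 + 1148.4 = 2334.84
ΣP(2007)·Q(2006) = 5.22×111 + 4.56×144 + 63.80×19 = 579.42 + 656.64 + 1212.2 = 2448.26
Index = 2334.84 / 2448.26 × 100 = 95.3673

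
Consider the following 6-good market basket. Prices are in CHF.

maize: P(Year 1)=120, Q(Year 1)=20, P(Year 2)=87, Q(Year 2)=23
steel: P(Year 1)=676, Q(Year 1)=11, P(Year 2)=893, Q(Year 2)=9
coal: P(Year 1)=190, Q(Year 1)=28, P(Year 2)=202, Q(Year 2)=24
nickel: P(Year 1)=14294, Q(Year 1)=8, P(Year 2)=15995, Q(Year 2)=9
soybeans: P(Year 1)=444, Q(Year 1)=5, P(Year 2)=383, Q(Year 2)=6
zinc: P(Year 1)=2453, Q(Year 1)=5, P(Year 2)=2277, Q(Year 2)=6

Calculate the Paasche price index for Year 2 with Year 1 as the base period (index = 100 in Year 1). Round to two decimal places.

109.64

Paasche price index uses current-period quantities as weights.
ΣP(Year 2)·Q(Year 2) = 87×23 + 893×9 + 202×24 + 15995×9 + 383×6 + 2277×6 = 2001 + 8037 + 4848 + 143955 + 2298 + 13662 = 174801
ΣP(Year 1)·Q(Year 2) = 120×23 + 676×9 + 190×24 + 14294×9 + 444×6 + 2453×6 = 2760 + 6084 + 4560 + 128646 + 2664 + 14718 = 159432
Index = 174801 / 159432 × 100 = 109.6398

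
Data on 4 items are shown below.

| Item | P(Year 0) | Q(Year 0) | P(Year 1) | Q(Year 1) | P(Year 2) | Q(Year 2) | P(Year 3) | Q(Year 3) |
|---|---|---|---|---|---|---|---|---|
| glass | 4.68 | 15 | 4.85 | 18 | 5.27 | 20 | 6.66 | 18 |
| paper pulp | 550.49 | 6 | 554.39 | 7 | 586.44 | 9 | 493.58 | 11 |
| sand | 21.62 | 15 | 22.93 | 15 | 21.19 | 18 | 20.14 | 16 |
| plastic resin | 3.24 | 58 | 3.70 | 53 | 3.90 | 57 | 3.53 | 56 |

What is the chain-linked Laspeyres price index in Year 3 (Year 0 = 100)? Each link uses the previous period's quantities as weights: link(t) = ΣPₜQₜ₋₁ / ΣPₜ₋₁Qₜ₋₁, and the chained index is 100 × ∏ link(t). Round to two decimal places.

91.63

Link Year 0→Year 1:
ΣP(Year 1)Q(Year 0) = 4.85×15 + 554.39×6 + 22.93×15 + 3.70×58 = 72.75 + 3326.34 + 343.95 + 214.6 = 3957.64
ΣP(Year 0)Q(Year 0) = 4.68×15 + 550.49×6 + 21.62×15 + 3.24×58 = 70.2 + 3302.94 + 324.3 + 187.92 = 3885.36
link = 3957.64/3885.36 = 1.018603
Link Year 1→Year 2:
ΣP(Year 2)Q(Year 1) = 5.27×18 + 586.44×7 + 21.19×15 + 3.90×53 = 94.86 + 4105.08 + 317.85 + 206.7 = 4724.49
ΣP(Year 1)Q(Year 1) = 4.85×18 + 554.39×7 + 22.93×15 + 3.70×53 = 87.3 + 3880.73 + 343.95 + 196.1 = 4508.08
link = 4724.49/4508.08 = 1.048005
Link Year 2→Year 3:
ΣP(Year 3)Q(Year 2) = 6.66×20 + 493.58×9 + 20.14×18 + 3.53×57 = 133.2 + 4442.22 + 362.52 + 201.21 = 5139.15
ΣP(Year 2)Q(Year 2) = 5.27×20 + 586.44×9 + 21.19×18 + 3.90×57 = 105.4 + 5277.96 + 381.42 + 222.3 = 5987.08
link = 5139.15/5987.08 = 0.858373
Chained index = 100 × 1.018603 × 1.048005 × 0.858373 = 91.6315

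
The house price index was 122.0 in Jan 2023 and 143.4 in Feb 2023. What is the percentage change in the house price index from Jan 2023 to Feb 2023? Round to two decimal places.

17.54%

Change = (143.4 − 122.0) / 122.0 × 100
       = 21.4 / 122.0 × 100 = 17.5410%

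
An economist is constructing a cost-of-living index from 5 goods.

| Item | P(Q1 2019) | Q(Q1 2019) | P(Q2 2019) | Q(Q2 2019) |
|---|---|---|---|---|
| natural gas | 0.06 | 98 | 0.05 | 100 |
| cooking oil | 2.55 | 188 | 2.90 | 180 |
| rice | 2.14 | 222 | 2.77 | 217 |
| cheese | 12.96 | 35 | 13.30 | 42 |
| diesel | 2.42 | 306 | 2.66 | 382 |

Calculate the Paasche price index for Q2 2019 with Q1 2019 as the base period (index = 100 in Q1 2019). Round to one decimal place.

Paasche price index uses current-period quantities as weights.
ΣP(Q2 2019)·Q(Q2 2019) = 0.05×100 + 2.90×180 + 2.77×217 + 13.30×42 + 2.66×382 = 5 + 522 + 601.09 + 558.6 + 1016.12 = 2702.81
ΣP(Q1 2019)·Q(Q2 2019) = 0.06×100 + 2.55×180 + 2.14×217 + 12.96×42 + 2.42×382 = 6 + 459 + 464.38 + 544.32 + 924.44 = 2398.14
Index = 2702.81 / 2398.14 × 100 = 112.7044

112.7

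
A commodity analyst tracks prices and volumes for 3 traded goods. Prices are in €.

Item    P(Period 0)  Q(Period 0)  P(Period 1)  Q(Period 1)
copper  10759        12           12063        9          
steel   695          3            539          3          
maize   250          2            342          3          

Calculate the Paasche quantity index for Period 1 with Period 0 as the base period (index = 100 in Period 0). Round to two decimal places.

Paasche quantity index uses current-period prices as weights.
ΣP(Period 1)·Q(Period 1) = 12063×9 + 539×3 + 342×3 = 108567 + 1617 + 1026 = 111210
ΣP(Period 1)·Q(Period 0) = 12063×12 + 539×3 + 342×2 = 144756 + 1617 + 684 = 147057
Index = 111210 / 147057 × 100 = 75.6237

75.62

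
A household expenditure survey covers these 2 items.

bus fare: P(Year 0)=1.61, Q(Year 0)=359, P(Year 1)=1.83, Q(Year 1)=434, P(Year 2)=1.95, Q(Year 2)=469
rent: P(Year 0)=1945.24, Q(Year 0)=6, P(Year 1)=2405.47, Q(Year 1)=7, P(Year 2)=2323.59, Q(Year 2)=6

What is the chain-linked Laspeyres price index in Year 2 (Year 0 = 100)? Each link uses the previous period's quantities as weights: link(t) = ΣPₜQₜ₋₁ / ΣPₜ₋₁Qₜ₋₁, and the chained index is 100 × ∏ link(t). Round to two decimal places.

Link Year 0→Year 1:
ΣP(Year 1)Q(Year 0) = 1.83×359 + 2405.47×6 = 656.97 + 14432.82 = 15089.79
ΣP(Year 0)Q(Year 0) = 1.61×359 + 1945.24×6 = 577.99 + 11671.44 = 12249.43
link = 15089.79/12249.43 = 1.231877
Link Year 1→Year 2:
ΣP(Year 2)Q(Year 1) = 1.95×434 + 2323.59×7 = 846.3 + 16265.13 = 17111.43
ΣP(Year 1)Q(Year 1) = 1.83×434 + 2405.47×7 = 794.22 + 16838.29 = 17632.51
link = 17111.43/17632.51 = 0.970448
Chained index = 100 × 1.231877 × 0.970448 = 119.5472

119.55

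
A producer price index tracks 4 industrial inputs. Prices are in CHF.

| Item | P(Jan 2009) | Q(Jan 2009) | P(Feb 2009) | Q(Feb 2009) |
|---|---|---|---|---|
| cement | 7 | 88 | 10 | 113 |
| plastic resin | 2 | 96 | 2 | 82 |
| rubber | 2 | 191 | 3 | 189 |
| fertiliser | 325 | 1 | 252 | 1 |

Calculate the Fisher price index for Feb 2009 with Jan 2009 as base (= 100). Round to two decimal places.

126.32

Laspeyres component (base-period weights):
ΣP(Feb 2009)Q(Jan 2009) = 10×88 + 2×96 + 3×191 + 252×1 = 880 + 192 + 573 + 252 = 1897
ΣP(Jan 2009)Q(Jan 2009) = 7×88 + 2×96 + 2×191 + 325×1 = 616 + 192 + 382 + 325 = 1515
L = 1897 / 1515 × 100 = 125.2145
Paasche component (current-period weights):
ΣP(Feb 2009)Q(Feb 2009) = 10×113 + 2×82 + 3×189 + 252×1 = 1130 + 164 + 567 + 252 = 2113
ΣP(Jan 2009)Q(Feb 2009) = 7×113 + 2×82 + 2×189 + 325×1 = 791 + 164 + 378 + 325 = 1658
P = 2113 / 1658 × 100 = 127.4427
Fisher = √(L × P) = √(125.2145 × 127.4427) = 126.3237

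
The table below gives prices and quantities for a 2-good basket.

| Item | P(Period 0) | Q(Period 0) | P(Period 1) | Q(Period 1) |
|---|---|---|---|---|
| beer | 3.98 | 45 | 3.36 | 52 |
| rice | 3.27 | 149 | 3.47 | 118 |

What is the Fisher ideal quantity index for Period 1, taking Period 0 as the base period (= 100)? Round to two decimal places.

Laspeyres component (base-period weights):
ΣP(Period 0)Q(Period 1) = 3.98×52 + 3.27×118 = 206.96 + 385.86 = 592.82
ΣP(Period 0)Q(Period 0) = 3.98×45 + 3.27×149 = 179.1 + 487.23 = 666.33
L = 592.82 / 666.33 × 100 = 88.9679
Paasche component (current-period weights):
ΣP(Period 1)Q(Period 1) = 3.36×52 + 3.47×118 = 174.72 + 409.46 = 584.18
ΣP(Period 1)Q(Period 0) = 3.36×45 + 3.47×149 = 151.2 + 517.03 = 668.23
P = 584.18 / 668.23 × 100 = 87.4220
Fisher = √(L × P) = √(88.9679 × 87.4220) = 88.1916

88.19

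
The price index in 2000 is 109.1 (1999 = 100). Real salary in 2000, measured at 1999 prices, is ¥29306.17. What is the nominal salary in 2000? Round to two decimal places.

31973.03

Nominal = Real × (Index/100) = 29306.17 × (109.1/100)
        = 29306.17 × 1.091 = 31973.0315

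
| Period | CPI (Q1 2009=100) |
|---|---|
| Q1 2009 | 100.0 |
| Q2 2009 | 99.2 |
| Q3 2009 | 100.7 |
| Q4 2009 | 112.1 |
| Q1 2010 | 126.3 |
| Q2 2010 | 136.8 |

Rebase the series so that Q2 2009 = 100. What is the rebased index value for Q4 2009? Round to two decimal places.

Rebased(Q4 2009) = 112.1 / 99.2 × 100 = 113.0040

113.00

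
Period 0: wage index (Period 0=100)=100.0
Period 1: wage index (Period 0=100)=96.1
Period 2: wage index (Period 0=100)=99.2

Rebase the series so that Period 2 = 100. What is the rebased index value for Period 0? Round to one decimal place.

Rebased(Period 0) = 100.0 / 99.2 × 100 = 100.8065

100.8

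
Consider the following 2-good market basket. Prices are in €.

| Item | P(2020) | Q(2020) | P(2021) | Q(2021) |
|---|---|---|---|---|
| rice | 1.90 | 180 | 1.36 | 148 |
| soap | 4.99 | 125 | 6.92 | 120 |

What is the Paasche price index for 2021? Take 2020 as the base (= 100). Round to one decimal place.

Paasche price index uses current-period quantities as weights.
ΣP(2021)·Q(2021) = 1.36×148 + 6.92×120 = 201.28 + 830.4 = 1031.68
ΣP(2020)·Q(2021) = 1.90×148 + 4.99×120 = 281.2 + 598.8 = 880
Index = 1031.68 / 880 × 100 = 117.2364

117.2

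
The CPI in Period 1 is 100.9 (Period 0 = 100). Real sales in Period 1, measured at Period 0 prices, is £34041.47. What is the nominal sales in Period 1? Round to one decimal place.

Nominal = Real × (Index/100) = 34041.47 × (100.9/100)
        = 34041.47 × 1.009 = 34347.8432

34347.8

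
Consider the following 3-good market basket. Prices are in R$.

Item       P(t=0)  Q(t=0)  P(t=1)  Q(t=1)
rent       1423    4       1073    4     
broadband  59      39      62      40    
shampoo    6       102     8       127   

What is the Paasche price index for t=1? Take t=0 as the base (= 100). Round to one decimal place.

88.4

Paasche price index uses current-period quantities as weights.
ΣP(t=1)·Q(t=1) = 1073×4 + 62×40 + 8×127 = 4292 + 2480 + 1016 = 7788
ΣP(t=0)·Q(t=1) = 1423×4 + 59×40 + 6×127 = 5692 + 2360 + 762 = 8814
Index = 7788 / 8814 × 100 = 88.3594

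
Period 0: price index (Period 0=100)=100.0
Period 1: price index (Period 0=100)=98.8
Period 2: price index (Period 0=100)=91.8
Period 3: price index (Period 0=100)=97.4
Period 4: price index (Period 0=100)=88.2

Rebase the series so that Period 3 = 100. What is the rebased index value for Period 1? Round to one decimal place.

Rebased(Period 1) = 98.8 / 97.4 × 100 = 101.4374

101.4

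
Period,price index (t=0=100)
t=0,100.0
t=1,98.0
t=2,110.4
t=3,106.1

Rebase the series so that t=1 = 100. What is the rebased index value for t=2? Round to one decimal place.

112.7

Rebased(t=2) = 110.4 / 98.0 × 100 = 112.6531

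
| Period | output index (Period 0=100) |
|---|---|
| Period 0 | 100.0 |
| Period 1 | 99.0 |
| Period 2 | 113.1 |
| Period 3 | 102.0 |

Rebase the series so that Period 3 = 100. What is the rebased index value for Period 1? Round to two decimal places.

97.06

Rebased(Period 1) = 99.0 / 102.0 × 100 = 97.0588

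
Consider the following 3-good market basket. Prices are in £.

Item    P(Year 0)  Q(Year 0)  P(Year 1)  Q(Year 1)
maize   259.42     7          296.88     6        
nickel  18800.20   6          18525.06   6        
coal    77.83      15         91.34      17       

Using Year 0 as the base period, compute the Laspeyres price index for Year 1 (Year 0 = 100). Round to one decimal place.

99.0

Laspeyres price index uses base-period quantities as weights.
ΣP(Year 1)·Q(Year 0) = 296.88×7 + 18525.06×6 + 91.34×15 = 2078.16 + 111150.36 + 1370.1 = 114598.62
ΣP(Year 0)·Q(Year 0) = 259.42×7 + 18800.20×6 + 77.83×15 = 1815.94 + 112801.2 + 1167.45 = 115784.59
Index = 114598.62 / 115784.59 × 100 = 98.9757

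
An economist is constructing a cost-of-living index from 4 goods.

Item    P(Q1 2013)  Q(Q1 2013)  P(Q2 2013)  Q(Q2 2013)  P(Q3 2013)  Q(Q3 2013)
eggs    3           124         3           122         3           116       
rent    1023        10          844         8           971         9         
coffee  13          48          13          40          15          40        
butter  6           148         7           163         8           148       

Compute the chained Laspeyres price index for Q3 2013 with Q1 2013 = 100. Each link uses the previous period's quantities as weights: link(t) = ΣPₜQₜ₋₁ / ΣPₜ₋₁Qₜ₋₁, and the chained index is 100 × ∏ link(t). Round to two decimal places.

Link Q1 2013→Q2 2013:
ΣP(Q2 2013)Q(Q1 2013) = 3×124 + 844×10 + 13×48 + 7×148 = 372 + 8440 + 624 + 1036 = 10472
ΣP(Q1 2013)Q(Q1 2013) = 3×124 + 1023×10 + 13×48 + 6×148 = 372 + 10230 + 624 + 888 = 12114
link = 10472/12114 = 0.864454
Link Q2 2013→Q3 2013:
ΣP(Q3 2013)Q(Q2 2013) = 3×122 + 971×8 + 15×40 + 8×163 = 366 + 7768 + 600 + 1304 = 10038
ΣP(Q2 2013)Q(Q2 2013) = 3×122 + 844×8 + 13×40 + 7×163 = 366 + 6752 + 520 + 1141 = 8779
link = 10038/8779 = 1.143410
Chained index = 100 × 0.864454 × 1.143410 = 98.8426

98.84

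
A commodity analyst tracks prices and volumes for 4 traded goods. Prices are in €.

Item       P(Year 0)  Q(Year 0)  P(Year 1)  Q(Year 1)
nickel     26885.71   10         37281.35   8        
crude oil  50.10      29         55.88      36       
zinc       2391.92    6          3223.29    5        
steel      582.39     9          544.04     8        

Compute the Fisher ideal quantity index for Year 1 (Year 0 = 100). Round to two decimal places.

Laspeyres component (base-period weights):
ΣP(Year 0)Q(Year 1) = 26885.71×8 + 50.10×36 + 2391.92×5 + 582.39×8 = 215085.68 + 1803.6 + 11959.6 + 4659.12 = 233508
ΣP(Year 0)Q(Year 0) = 26885.71×10 + 50.10×29 + 2391.92×6 + 582.39×9 = 268857.1 + 1452.9 + 14351.52 + 5241.51 = 289903.03
L = 233508 / 289903.03 × 100 = 80.5469
Paasche component (current-period weights):
ΣP(Year 1)Q(Year 1) = 37281.35×8 + 55.88×36 + 3223.29×5 + 544.04×8 = 298250.8 + 2011.68 + 16116.45 + 4352.32 = 320731.25
ΣP(Year 1)Q(Year 0) = 37281.35×10 + 55.88×29 + 3223.29×6 + 544.04×9 = 372813.5 + 1620.52 + 19339.74 + 4896.36 = 398670.12
P = 320731.25 / 398670.12 × 100 = 80.4503
Fisher = √(L × P) = √(80.5469 × 80.4503) = 80.4986

80.50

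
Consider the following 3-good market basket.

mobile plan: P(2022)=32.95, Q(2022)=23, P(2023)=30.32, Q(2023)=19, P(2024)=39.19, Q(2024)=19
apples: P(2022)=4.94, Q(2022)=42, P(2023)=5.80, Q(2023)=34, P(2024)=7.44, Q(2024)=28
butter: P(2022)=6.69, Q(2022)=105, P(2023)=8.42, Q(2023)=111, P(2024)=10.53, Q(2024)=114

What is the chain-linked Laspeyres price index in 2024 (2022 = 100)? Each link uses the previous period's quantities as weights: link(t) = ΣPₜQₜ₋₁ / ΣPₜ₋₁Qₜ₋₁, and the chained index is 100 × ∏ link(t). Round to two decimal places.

138.81

Link 2022→2023:
ΣP(2023)Q(2022) = 30.32×23 + 5.80×42 + 8.42×105 = 697.36 + 243.6 + 884.1 = 1825.06
ΣP(2022)Q(2022) = 32.95×23 + 4.94×42 + 6.69×105 = 757.85 + 207.48 + 702.45 = 1667.78
link = 1825.06/1667.78 = 1.094305
Link 2023→2024:
ΣP(2024)Q(2023) = 39.19×19 + 7.44×34 + 10.53×111 = 744.61 + 252.96 + 1168.83 = 2166.4
ΣP(2023)Q(2023) = 30.32×19 + 5.80×34 + 8.42×111 = 576.08 + 197.2 + 934.62 = 1707.9
link = 2166.4/1707.9 = 1.268458
Chained index = 100 × 1.094305 × 1.268458 = 138.8080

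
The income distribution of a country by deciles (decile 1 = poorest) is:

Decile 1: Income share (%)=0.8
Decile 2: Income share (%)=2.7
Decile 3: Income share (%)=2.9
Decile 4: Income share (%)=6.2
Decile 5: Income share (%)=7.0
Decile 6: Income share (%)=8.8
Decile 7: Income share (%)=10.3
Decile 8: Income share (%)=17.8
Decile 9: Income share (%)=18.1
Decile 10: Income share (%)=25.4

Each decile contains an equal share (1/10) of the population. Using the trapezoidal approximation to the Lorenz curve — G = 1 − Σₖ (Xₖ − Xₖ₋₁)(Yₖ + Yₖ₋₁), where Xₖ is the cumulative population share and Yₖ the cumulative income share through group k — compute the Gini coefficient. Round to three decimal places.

Cumulative income shares Yₖ: 0.0080, 0.0350, 0.0640, 0.1260, 0.1960, 0.2840, 0.3870, 0.5650, 0.7460, 1.0000
Σ (Xₖ−Xₖ₋₁)(Yₖ+Yₖ₋₁) = (1/10)(0.0080+0.0000) + (1/10)(0.0350+0.0080) + (1/10)(0.0640+0.0350) + (1/10)(0.1260+0.0640) + (1/10)(0.1960+0.1260) + (1/10)(0.2840+0.1960) + (1/10)(0.3870+0.2840) + (1/10)(0.5650+0.3870) + (1/10)(0.7460+0.5650) + (1/10)(1.0000+0.7460)
  = 0.0008 + 0.0043 + 0.0099 + 0.0190 + 0.0322 + 0.0480 + 0.0671 + 0.0952 + 0.1311 + 0.1746 = 0.5822
G = 1 − 0.5822 = 0.4178

0.418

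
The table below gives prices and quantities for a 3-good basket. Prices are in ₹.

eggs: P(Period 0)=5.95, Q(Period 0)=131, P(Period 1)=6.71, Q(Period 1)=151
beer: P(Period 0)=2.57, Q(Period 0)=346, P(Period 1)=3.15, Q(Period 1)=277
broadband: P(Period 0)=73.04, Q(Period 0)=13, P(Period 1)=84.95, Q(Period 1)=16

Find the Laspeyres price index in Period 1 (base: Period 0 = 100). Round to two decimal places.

Laspeyres price index uses base-period quantities as weights.
ΣP(Period 1)·Q(Period 0) = 6.71×131 + 3.15×346 + 84.95×13 = 879.01 + 1089.9 + 1104.35 = 3073.26
ΣP(Period 0)·Q(Period 0) = 5.95×131 + 2.57×346 + 73.04×13 = 779.45 + 889.22 + 949.52 = 2618.19
Index = 3073.26 / 2618.19 × 100 = 117.3811

117.38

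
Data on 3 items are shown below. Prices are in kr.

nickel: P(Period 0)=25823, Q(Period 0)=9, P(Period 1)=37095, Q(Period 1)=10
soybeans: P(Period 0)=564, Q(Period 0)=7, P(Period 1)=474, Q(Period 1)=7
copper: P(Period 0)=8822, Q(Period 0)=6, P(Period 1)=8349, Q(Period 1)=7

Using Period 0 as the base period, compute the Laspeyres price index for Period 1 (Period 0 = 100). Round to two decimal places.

Laspeyres price index uses base-period quantities as weights.
ΣP(Period 1)·Q(Period 0) = 37095×9 + 474×7 + 8349×6 = 333855 + 3318 + 50094 = 387267
ΣP(Period 0)·Q(Period 0) = 25823×9 + 564×7 + 8822×6 = 232407 + 3948 + 52932 = 289287
Index = 387267 / 289287 × 100 = 133.8695

133.87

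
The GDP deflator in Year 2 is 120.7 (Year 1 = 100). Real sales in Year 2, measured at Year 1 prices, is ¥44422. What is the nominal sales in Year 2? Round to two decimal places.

Nominal = Real × (Index/100) = 44422 × (120.7/100)
        = 44422 × 1.207 = 53617.3540

53617.35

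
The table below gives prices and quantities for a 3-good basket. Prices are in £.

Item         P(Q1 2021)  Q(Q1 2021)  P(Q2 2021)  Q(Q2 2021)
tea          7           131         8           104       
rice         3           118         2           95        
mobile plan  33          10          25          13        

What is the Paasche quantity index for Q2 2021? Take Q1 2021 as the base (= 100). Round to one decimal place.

87.8

Paasche quantity index uses current-period prices as weights.
ΣP(Q2 2021)·Q(Q2 2021) = 8×104 + 2×95 + 25×13 = 832 + 190 + 325 = 1347
ΣP(Q2 2021)·Q(Q1 2021) = 8×131 + 2×118 + 25×10 = 1048 + 236 + 250 = 1534
Index = 1347 / 1534 × 100 = 87.8096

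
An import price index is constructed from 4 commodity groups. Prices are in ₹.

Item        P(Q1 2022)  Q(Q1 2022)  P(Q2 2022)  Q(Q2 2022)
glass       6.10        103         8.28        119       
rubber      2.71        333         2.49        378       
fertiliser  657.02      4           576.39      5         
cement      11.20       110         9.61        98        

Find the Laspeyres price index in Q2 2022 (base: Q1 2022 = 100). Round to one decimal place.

Laspeyres price index uses base-period quantities as weights.
ΣP(Q2 2022)·Q(Q1 2022) = 8.28×103 + 2.49×333 + 576.39×4 + 9.61×110 = 852.84 + 829.17 + 2305.56 + 1057.1 = 5044.67
ΣP(Q1 2022)·Q(Q1 2022) = 6.10×103 + 2.71×333 + 657.02×4 + 11.20×110 = 628.3 + 902.43 + 2628.08 + 1232 = 5390.81
Index = 5044.67 / 5390.81 × 100 = 93.5791

93.6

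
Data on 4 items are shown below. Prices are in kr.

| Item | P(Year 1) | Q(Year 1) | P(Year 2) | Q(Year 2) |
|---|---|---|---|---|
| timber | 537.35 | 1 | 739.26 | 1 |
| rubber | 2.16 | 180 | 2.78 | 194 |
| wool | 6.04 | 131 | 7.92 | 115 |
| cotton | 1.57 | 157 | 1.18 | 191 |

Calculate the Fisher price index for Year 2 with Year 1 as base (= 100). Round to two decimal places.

124.58

Laspeyres component (base-period weights):
ΣP(Year 2)Q(Year 1) = 739.26×1 + 2.78×180 + 7.92×131 + 1.18×157 = 739.26 + 500.4 + 1037.52 + 185.26 = 2462.44
ΣP(Year 1)Q(Year 1) = 537.35×1 + 2.16×180 + 6.04×131 + 1.57×157 = 537.35 + 388.8 + 791.24 + 246.49 = 1963.88
L = 2462.44 / 1963.88 × 100 = 125.3865
Paasche component (current-period weights):
ΣP(Year 2)Q(Year 2) = 739.26×1 + 2.78×194 + 7.92×115 + 1.18×191 = 739.26 + 539.32 + 910.8 + 225.38 = 2414.76
ΣP(Year 1)Q(Year 2) = 537.35×1 + 2.16×194 + 6.04×115 + 1.57×191 = 537.35 + 419.04 + 694.6 + 299.87 = 1950.86
P = 2414.76 / 1950.86 × 100 = 123.7793
Fisher = √(L × P) = √(125.3865 × 123.7793) = 124.5803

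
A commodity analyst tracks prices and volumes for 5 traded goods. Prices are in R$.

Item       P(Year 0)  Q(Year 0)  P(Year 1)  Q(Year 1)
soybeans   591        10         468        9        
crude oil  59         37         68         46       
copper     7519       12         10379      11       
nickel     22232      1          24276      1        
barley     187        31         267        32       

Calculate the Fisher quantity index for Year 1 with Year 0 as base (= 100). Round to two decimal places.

94.04

Laspeyres component (base-period weights):
ΣP(Year 0)Q(Year 1) = 591×9 + 59×46 + 7519×11 + 22232×1 + 187×32 = 5319 + 2714 + 82709 + 22232 + 5984 = 118958
ΣP(Year 0)Q(Year 0) = 591×10 + 59×37 + 7519×12 + 22232×1 + 187×31 = 5910 + 2183 + 90228 + 22232 + 5797 = 126350
L = 118958 / 126350 × 100 = 94.1496
Paasche component (current-period weights):
ΣP(Year 1)Q(Year 1) = 468×9 + 68×46 + 10379×11 + 24276×1 + 267×32 = 4212 + 3128 + 114169 + 24276 + 8544 = 154329
ΣP(Year 1)Q(Year 0) = 468×10 + 68×37 + 10379×12 + 24276×1 + 267×31 = 4680 + 2516 + 124548 + 24276 + 8277 = 164297
P = 154329 / 164297 × 100 = 93.9329
Fisher = √(L × P) = √(94.1496 × 93.9329) = 94.0412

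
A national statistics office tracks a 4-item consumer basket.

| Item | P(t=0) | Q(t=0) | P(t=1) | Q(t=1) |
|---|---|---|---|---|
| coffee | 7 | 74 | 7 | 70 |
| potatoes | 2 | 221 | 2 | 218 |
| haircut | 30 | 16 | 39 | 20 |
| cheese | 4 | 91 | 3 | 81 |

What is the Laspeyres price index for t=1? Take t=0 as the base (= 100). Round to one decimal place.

Laspeyres price index uses base-period quantities as weights.
ΣP(t=1)·Q(t=0) = 7×74 + 2×221 + 39×16 + 3×91 = 518 + 442 + 624 + 273 = 1857
ΣP(t=0)·Q(t=0) = 7×74 + 2×221 + 30×16 + 4×91 = 518 + 442 + 480 + 364 = 1804
Index = 1857 / 1804 × 100 = 102.9379

102.9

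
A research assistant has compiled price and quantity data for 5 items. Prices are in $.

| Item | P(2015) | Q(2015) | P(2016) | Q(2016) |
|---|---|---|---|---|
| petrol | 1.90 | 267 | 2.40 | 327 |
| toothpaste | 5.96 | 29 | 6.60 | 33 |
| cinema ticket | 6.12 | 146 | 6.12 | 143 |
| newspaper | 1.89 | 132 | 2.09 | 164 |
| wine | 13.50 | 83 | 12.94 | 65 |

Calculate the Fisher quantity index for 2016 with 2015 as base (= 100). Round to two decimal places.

Laspeyres component (base-period weights):
ΣP(2015)Q(2016) = 1.90×327 + 5.96×33 + 6.12×143 + 1.89×164 + 13.50×65 = 621.3 + 196.68 + 875.16 + 309.96 + 877.5 = 2880.6
ΣP(2015)Q(2015) = 1.90×267 + 5.96×29 + 6.12×146 + 1.89×132 + 13.50×83 = 507.3 + 172.84 + 893.52 + 249.48 + 1120.5 = 2943.64
L = 2880.6 / 2943.64 × 100 = 97.8584
Paasche component (current-period weights):
ΣP(2016)Q(2016) = 2.40×327 + 6.60×33 + 6.12×143 + 2.09×164 + 12.94×65 = 784.8 + 217.8 + 875.16 + 342.76 + 841.1 = 3061.62
ΣP(2016)Q(2015) = 2.40×267 + 6.60×29 + 6.12×146 + 2.09×132 + 12.94×83 = 640.8 + 191.4 + 893.52 + 275.88 + 1074.02 = 3075.62
P = 3061.62 / 3075.62 × 100 = 99.5448
Fisher = √(L × P) = √(97.8584 × 99.5448) = 98.6980

98.70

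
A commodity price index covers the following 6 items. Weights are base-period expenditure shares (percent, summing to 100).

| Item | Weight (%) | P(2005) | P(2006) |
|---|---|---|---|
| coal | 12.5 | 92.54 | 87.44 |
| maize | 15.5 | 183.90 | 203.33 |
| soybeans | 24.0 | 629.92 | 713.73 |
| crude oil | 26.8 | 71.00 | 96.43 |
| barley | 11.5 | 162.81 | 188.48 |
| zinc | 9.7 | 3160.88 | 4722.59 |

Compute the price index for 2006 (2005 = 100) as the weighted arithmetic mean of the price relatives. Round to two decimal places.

120.35

coal: 12.5 × (87.44/92.54) = 12.5 × 0.944889 = 11.8111
maize: 15.5 × (203.33/183.90) = 15.5 × 1.105655 = 17.1377
soybeans: 24.0 × (713.73/629.92) = 24.0 × 1.133049 = 27.1932
crude oil: 26.8 × (96.43/71.00) = 26.8 × 1.358169 = 36.3989
barley: 11.5 × (188.48/162.81) = 11.5 × 1.157668 = 13.3132
zinc: 9.7 × (4722.59/3160.88) = 9.7 × 1.494074 = 14.4925
Index = Σ wᵢ·(p₁ᵢ/p₀ᵢ) = 11.8111 + 17.1377 + 27.1932 + 36.3989 + 13.3132 + 14.4925 = 120.3466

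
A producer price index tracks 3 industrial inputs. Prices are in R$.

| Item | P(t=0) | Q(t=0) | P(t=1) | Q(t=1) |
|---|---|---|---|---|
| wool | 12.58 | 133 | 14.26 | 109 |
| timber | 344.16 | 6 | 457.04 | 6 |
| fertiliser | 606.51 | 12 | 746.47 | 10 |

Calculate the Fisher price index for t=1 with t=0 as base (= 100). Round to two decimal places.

Laspeyres component (base-period weights):
ΣP(t=1)Q(t=0) = 14.26×133 + 457.04×6 + 746.47×12 = 1896.58 + 2742.24 + 8957.64 = 13596.46
ΣP(t=0)Q(t=0) = 12.58×133 + 344.16×6 + 606.51×12 = 1673.14 + 2064.96 + 7278.12 = 11016.22
L = 13596.46 / 11016.22 × 100 = 123.4222
Paasche component (current-period weights):
ΣP(t=1)Q(t=1) = 14.26×109 + 457.04×6 + 746.47×10 = 1554.34 + 2742.24 + 7464.7 = 11761.28
ΣP(t=0)Q(t=1) = 12.58×109 + 344.16×6 + 606.51×10 = 1371.22 + 2064.96 + 6065.1 = 9501.28
P = 11761.28 / 9501.28 × 100 = 123.7863
Fisher = √(L × P) = √(123.4222 × 123.7863) = 123.6041

123.60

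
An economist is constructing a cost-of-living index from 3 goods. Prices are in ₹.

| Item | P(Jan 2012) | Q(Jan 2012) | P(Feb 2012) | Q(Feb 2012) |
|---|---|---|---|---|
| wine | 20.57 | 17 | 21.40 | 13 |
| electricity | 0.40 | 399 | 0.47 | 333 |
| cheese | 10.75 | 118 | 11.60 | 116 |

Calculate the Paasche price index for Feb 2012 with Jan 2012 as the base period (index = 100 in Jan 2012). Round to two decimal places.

Paasche price index uses current-period quantities as weights.
ΣP(Feb 2012)·Q(Feb 2012) = 21.40×13 + 0.47×333 + 11.60×116 = 278.2 + 156.51 + 1345.6 = 1780.31
ΣP(Jan 2012)·Q(Feb 2012) = 20.57×13 + 0.40×333 + 10.75×116 = 267.41 + 133.2 + 1247 = 1647.61
Index = 1780.31 / 1647.61 × 100 = 108.0541

108.05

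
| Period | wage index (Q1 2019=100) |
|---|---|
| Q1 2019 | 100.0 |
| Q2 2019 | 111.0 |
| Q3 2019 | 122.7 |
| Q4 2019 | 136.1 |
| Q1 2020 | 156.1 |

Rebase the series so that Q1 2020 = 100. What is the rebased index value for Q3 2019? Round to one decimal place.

Rebased(Q3 2019) = 122.7 / 156.1 × 100 = 78.6035

78.6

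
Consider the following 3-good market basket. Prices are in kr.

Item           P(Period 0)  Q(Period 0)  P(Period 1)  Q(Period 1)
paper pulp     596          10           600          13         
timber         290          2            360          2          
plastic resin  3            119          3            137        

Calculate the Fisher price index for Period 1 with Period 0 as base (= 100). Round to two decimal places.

102.40

Laspeyres component (base-period weights):
ΣP(Period 1)Q(Period 0) = 600×10 + 360×2 + 3×119 = 6000 + 720 + 357 = 7077
ΣP(Period 0)Q(Period 0) = 596×10 + 290×2 + 3×119 = 5960 + 580 + 357 = 6897
L = 7077 / 6897 × 100 = 102.6098
Paasche component (current-period weights):
ΣP(Period 1)Q(Period 1) = 600×13 + 360×2 + 3×137 = 7800 + 720 + 411 = 8931
ΣP(Period 0)Q(Period 1) = 596×13 + 290×2 + 3×137 = 7748 + 580 + 411 = 8739
P = 8931 / 8739 × 100 = 102.1970
Fisher = √(L × P) = √(102.6098 × 102.1970) = 102.4032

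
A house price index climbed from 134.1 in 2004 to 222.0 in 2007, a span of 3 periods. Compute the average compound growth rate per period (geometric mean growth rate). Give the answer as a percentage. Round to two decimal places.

18.30%

Growth factor = (222.0/134.1)^(1/3) = (1.655481)^(1/3) = 1.182973
Growth rate = 1.182973 − 1 = 0.182973 = 18.2973%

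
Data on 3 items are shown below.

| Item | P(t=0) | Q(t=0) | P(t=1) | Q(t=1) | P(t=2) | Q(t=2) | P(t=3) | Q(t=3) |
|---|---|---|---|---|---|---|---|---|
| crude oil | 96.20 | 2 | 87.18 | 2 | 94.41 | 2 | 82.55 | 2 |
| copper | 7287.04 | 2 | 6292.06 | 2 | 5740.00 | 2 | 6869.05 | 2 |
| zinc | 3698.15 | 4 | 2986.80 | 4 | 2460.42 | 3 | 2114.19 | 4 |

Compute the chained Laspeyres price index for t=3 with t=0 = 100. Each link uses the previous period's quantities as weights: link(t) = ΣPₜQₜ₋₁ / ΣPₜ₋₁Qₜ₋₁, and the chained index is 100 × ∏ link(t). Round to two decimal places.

77.34

Link t=0→t=1:
ΣP(t=1)Q(t=0) = 87.18×2 + 6292.06×2 + 2986.80×4 = 174.36 + 12584.12 + 11947.2 = 24705.68
ΣP(t=0)Q(t=0) = 96.20×2 + 7287.04×2 + 3698.15×4 = 192.4 + 14574.08 + 14792.6 = 29559.08
link = 24705.68/29559.08 = 0.835807
Link t=1→t=2:
ΣP(t=2)Q(t=1) = 94.41×2 + 5740.00×2 + 2460.42×4 = 188.82 + 11480 + 9841.68 = 21510.5
ΣP(t=1)Q(t=1) = 87.18×2 + 6292.06×2 + 2986.80×4 = 174.36 + 12584.12 + 11947.2 = 24705.68
link = 21510.5/24705.68 = 0.870670
Link t=2→t=3:
ΣP(t=3)Q(t=2) = 82.55×2 + 6869.05×2 + 2114.19×3 = 165.1 + 13738.1 + 6342.57 = 20245.77
ΣP(t=2)Q(t=2) = 94.41×2 + 5740.00×2 + 2460.42×3 = 188.82 + 11480 + 7381.26 = 19050.08
link = 20245.77/19050.08 = 1.062766
Chained index = 100 × 0.835807 × 0.870670 × 1.062766 = 77.3387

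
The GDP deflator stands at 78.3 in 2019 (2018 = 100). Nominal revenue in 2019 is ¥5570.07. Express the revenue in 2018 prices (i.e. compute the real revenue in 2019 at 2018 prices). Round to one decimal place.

7113.8

Real = Nominal ÷ (Index/100) = 5570.07 ÷ (78.3/100)
     = 5570.07 ÷ 0.783 = 7113.7548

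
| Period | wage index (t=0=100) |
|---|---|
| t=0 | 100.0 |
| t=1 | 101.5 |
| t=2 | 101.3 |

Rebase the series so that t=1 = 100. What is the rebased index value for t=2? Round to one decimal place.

Rebased(t=2) = 101.3 / 101.5 × 100 = 99.8030

99.8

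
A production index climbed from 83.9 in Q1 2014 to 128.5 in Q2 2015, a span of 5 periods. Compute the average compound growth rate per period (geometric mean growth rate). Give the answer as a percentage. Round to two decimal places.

8.90%

Growth factor = (128.5/83.9)^(1/5) = (1.531585)^(1/5) = 1.089001
Growth rate = 1.089001 − 1 = 0.089001 = 8.9001%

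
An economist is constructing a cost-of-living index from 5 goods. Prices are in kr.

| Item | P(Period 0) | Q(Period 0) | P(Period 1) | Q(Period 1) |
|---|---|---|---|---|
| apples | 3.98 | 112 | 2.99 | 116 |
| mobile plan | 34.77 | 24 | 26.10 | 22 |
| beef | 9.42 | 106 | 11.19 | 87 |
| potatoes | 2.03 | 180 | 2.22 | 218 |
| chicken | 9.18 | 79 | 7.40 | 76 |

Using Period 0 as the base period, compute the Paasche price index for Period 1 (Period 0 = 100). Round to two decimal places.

Paasche price index uses current-period quantities as weights.
ΣP(Period 1)·Q(Period 1) = 2.99×116 + 26.10×22 + 11.19×87 + 2.22×218 + 7.40×76 = 346.84 + 574.2 + 973.53 + 483.96 + 562.4 = 2940.93
ΣP(Period 0)·Q(Period 1) = 3.98×116 + 34.77×22 + 9.42×87 + 2.03×218 + 9.18×76 = 461.68 + 764.94 + 819.54 + 442.54 + 697.68 = 3186.38
Index = 2940.93 / 3186.38 × 100 = 92.2969

92.30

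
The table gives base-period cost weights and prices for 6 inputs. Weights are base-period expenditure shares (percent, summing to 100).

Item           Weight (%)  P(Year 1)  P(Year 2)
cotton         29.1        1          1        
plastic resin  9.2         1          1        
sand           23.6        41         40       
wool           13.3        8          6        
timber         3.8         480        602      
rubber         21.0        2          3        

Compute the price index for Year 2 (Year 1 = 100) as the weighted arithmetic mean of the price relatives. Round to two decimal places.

107.57

cotton: 29.1 × (1/1) = 29.1 × 1.000000 = 29.1000
plastic resin: 9.2 × (1/1) = 9.2 × 1.000000 = 9.2000
sand: 23.6 × (40/41) = 23.6 × 0.975610 = 23.0244
wool: 13.3 × (6/8) = 13.3 × 0.750000 = 9.9750
timber: 3.8 × (602/480) = 3.8 × 1.254167 = 4.7658
rubber: 21.0 × (3/2) = 21.0 × 1.500000 = 31.5000
Index = Σ wᵢ·(p₁ᵢ/p₀ᵢ) = 29.1000 + 9.2000 + 23.0244 + 9.9750 + 4.7658 + 31.5000 = 107.5652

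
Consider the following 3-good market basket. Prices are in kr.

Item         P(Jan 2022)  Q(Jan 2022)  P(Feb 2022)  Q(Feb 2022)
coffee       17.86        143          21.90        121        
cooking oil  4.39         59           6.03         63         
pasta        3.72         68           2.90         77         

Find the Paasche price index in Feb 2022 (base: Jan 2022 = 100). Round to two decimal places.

119.42

Paasche price index uses current-period quantities as weights.
ΣP(Feb 2022)·Q(Feb 2022) = 21.90×121 + 6.03×63 + 2.90×77 = 2649.9 + 379.89 + 223.3 = 3253.09
ΣP(Jan 2022)·Q(Feb 2022) = 17.86×121 + 4.39×63 + 3.72×77 = 2161.06 + 276.57 + 286.44 = 2724.07
Index = 3253.09 / 2724.07 × 100 = 119.4202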